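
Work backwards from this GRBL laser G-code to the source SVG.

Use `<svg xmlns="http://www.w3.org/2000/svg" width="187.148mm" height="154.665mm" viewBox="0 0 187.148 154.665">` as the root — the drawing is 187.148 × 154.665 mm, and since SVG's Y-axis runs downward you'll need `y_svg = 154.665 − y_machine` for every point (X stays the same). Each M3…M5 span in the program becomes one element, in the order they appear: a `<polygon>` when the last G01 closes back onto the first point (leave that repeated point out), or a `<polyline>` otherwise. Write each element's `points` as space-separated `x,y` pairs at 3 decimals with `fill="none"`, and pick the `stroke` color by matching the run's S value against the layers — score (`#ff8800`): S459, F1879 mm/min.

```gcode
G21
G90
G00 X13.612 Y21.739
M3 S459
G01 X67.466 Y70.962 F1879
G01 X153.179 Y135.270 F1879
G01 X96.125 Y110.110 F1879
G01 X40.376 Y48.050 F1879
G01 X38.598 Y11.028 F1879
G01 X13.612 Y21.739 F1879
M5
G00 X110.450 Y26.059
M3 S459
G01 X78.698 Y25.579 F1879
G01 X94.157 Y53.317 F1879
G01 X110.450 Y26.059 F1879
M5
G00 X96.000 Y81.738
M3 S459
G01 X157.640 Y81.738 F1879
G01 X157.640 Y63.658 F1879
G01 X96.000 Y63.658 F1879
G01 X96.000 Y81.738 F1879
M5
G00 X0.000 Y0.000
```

y_svg = 154.665 − y_m. Every run uses S459, so all elements get stroke `#ff8800` (score).

[1] closed run; points: 13.612,132.926 67.466,83.703 153.179,19.395 96.125,44.555 40.376,106.615 38.598,143.637

[2] closed run; points: 110.450,128.606 78.698,129.086 94.157,101.348

[3] closed run; points: 96.000,72.927 157.640,72.927 157.640,91.007 96.000,91.007

<svg xmlns="http://www.w3.org/2000/svg" width="187.148mm" height="154.665mm" viewBox="0 0 187.148 154.665">
  <polygon points="13.612,132.926 67.466,83.703 153.179,19.395 96.125,44.555 40.376,106.615 38.598,143.637" fill="none" stroke="#ff8800"/>
  <polygon points="110.450,128.606 78.698,129.086 94.157,101.348" fill="none" stroke="#ff8800"/>
  <polygon points="96.000,72.927 157.640,72.927 157.640,91.007 96.000,91.007" fill="none" stroke="#ff8800"/>
</svg>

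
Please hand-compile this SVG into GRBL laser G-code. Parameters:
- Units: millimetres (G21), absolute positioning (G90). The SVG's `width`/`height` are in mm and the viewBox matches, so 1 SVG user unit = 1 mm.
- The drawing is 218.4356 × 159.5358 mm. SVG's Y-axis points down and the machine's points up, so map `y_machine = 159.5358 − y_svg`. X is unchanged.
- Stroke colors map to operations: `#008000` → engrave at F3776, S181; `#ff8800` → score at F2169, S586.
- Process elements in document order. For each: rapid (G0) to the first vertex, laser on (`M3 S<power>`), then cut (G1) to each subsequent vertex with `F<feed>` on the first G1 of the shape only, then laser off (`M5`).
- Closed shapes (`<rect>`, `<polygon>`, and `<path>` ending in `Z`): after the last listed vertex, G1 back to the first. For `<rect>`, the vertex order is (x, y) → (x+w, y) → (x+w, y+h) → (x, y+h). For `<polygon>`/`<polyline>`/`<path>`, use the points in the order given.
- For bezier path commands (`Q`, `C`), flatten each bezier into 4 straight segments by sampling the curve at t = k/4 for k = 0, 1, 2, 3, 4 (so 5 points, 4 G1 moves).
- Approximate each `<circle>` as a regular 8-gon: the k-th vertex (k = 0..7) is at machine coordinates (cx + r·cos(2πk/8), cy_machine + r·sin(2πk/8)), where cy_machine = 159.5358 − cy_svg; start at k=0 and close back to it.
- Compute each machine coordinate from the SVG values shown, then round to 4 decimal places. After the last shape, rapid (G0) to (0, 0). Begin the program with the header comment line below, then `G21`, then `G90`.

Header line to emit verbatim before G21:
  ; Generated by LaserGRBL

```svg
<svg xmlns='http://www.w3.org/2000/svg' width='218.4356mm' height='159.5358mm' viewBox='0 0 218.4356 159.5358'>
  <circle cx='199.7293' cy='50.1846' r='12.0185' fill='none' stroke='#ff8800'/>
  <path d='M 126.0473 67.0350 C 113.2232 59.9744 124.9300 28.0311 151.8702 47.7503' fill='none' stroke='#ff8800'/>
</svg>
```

viewBox `0 0 218.4356 159.5358` with mm width/height → 1 unit = 1 mm. Flip: y_m = 159.5358 − y_svg.

**Shape 1** — `<circle>` circle, stroke `#ff8800` → score (S586, F2169). Machine vertices: (211.7478,109.3512) → (208.2277,117.8496) → (199.7293,121.3697) → (191.2309,117.8496) → (187.7108,109.3512) → (191.2309,100.8528) → (199.7293,97.3327) → (208.2277,100.8528) → (211.7478,109.3512). Closed: final G1 returns to the first vertex.

**Shape 2** — `<path>` cubic bezier, stroke `#ff8800` → score (S586, F2169). Control points (SVG): P0=(126.0473,67.0350), P1=(113.2232,59.9744), P2=(124.9300,28.0311), P3=(151.8702,47.7503); sampled at t=k/4. Machine vertices: (126.0473,92.5008) → (120.8835,101.2657) → (124.0471,112.1856) → (134.6666,118.0842) → (151.8702,111.7855). Open path.

; Generated by LaserGRBL
G21
G90
G0 X211.7478 Y109.3512
M3 S586
G1 X208.2277 Y117.8496 F2169
G1 X199.7293 Y121.3697
G1 X191.2309 Y117.8496
G1 X187.7108 Y109.3512
G1 X191.2309 Y100.8528
G1 X199.7293 Y97.3327
G1 X208.2277 Y100.8528
G1 X211.7478 Y109.3512
M5
G0 X126.0473 Y92.5008
M3 S586
G1 X120.8835 Y101.2657 F2169
G1 X124.0471 Y112.1856
G1 X134.6666 Y118.0842
G1 X151.8702 Y111.7855
M5
G0 X0.0000 Y0.0000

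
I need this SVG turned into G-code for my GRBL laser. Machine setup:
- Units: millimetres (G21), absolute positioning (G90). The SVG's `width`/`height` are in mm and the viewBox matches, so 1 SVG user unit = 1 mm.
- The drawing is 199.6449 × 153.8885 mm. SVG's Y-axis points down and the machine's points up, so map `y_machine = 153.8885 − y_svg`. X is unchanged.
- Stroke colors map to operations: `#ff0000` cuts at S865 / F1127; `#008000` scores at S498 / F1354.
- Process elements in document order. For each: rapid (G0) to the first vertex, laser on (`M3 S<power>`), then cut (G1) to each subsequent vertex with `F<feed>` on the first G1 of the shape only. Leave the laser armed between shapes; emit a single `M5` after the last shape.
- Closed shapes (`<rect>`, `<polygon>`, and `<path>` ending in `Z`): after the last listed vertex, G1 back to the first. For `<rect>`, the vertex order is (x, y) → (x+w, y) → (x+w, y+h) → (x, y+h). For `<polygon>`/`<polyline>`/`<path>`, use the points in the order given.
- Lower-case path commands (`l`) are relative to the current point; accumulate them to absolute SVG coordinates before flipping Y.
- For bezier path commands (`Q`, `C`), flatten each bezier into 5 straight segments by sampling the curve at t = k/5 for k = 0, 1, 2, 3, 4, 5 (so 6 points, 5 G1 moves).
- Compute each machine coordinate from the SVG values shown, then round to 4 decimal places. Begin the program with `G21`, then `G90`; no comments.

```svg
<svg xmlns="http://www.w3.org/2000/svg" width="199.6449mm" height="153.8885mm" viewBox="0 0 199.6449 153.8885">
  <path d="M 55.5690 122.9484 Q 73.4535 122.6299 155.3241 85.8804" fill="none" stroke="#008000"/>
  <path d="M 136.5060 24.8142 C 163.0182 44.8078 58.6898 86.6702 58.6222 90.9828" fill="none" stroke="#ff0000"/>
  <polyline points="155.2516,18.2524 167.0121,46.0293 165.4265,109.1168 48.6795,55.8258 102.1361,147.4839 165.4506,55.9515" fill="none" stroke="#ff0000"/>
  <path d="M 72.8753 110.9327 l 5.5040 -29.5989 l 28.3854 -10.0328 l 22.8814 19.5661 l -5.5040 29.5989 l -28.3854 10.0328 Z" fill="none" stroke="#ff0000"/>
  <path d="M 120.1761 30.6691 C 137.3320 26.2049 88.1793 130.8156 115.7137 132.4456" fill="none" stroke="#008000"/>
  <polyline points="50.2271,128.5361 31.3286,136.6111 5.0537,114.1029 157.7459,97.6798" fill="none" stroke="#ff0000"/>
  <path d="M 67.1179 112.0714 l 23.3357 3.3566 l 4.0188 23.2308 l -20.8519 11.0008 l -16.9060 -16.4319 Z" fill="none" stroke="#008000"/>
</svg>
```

G21
G90
G0 X55.5690 Y30.9401
M3 S498
G1 X65.2822 Y32.5247 F1354
G1 X80.1144 Y37.0239
G1 X100.0654 Y44.4375
G1 X125.1353 Y54.7655
G1 X155.3241 Y68.0081
G0 X136.5060 Y129.0743
M3 S865
G1 X138.5933 Y114.9292 F1127
G1 X120.5636 Y98.3877
G1 X93.7020 Y82.3019
G1 X69.2932 Y69.5239
G1 X58.6222 Y62.9057
G0 X155.2516 Y135.6361
M3 S865
G1 X167.0121 Y107.8592 F1127
G1 X165.4265 Y44.7717
G1 X48.6795 Y98.0627
G1 X102.1361 Y6.4046
G1 X165.4506 Y97.9370
G0 X72.8753 Y42.9558
M3 S865
G1 X78.3793 Y72.5547 F1127
G1 X106.7647 Y82.5875
G1 X129.6461 Y63.0214
G1 X124.1421 Y33.4225
G1 X95.7567 Y23.3897
G1 X72.8753 Y42.9558
G0 X120.1761 Y123.2194
M3 S498
G1 X123.6566 Y114.5054 F1354
G1 X118.0868 Y89.7920
G1 X110.3305 Y59.2581
G1 X107.2515 Y33.0821
G1 X115.7137 Y21.4429
G0 X50.2271 Y25.3524
M3 S865
G1 X31.3286 Y17.2774 F1127
G1 X5.0537 Y39.7856
G1 X157.7459 Y56.2087
G0 X67.1179 Y41.8171
M3 S498
G1 X90.4536 Y38.4605 F1354
G1 X94.4724 Y15.2297
G1 X73.6205 Y4.2289
G1 X56.7145 Y20.6608
G1 X67.1179 Y41.8171
M5

1 u = 1 mm; y_m = 153.8885 − y.

[1] `<path>` quadratic bezier, #008000→score S498 F1354: (55.5690,30.9401) → (65.2822,32.5247) → (80.1144,37.0239) → (100.0654,44.4375) → (125.1353,54.7655) → (155.3241,68.0081)

[2] `<path>` cubic bezier, #ff0000→cut S865 F1127: (136.5060,129.0743) → (138.5933,114.9292) → (120.5636,98.3877) → (93.7020,82.3019) → (69.2932,69.5239) → (58.6222,62.9057)

[3] `<polyline>` open polyline, #ff0000→cut S865 F1127: (155.2516,135.6361) → (167.0121,107.8592) → (165.4265,44.7717) → (48.6795,98.0627) → (102.1361,6.4046) → (165.4506,97.9370)

[4] `<path>` regular polygon, #ff0000→cut S865 F1127: (72.8753,42.9558) → (78.3793,72.5547) → (106.7647,82.5875) → (129.6461,63.0214) → (124.1421,33.4225) → (95.7567,23.3897) → (72.8753,42.9558) (closed)

[5] `<path>` cubic bezier, #008000→score S498 F1354: (120.1761,123.2194) → (123.6566,114.5054) → (118.0868,89.7920) → (110.3305,59.2581) → (107.2515,33.0821) → (115.7137,21.4429)

[6] `<polyline>` open polyline, #ff0000→cut S865 F1127: (50.2271,25.3524) → (31.3286,17.2774) → (5.0537,39.7856) → (157.7459,56.2087)

[7] `<path>` regular polygon, #008000→score S498 F1354: (67.1179,41.8171) → (90.4536,38.4605) → (94.4724,15.2297) → (73.6205,4.2289) → (56.7145,20.6608) → (67.1179,41.8171) (closed)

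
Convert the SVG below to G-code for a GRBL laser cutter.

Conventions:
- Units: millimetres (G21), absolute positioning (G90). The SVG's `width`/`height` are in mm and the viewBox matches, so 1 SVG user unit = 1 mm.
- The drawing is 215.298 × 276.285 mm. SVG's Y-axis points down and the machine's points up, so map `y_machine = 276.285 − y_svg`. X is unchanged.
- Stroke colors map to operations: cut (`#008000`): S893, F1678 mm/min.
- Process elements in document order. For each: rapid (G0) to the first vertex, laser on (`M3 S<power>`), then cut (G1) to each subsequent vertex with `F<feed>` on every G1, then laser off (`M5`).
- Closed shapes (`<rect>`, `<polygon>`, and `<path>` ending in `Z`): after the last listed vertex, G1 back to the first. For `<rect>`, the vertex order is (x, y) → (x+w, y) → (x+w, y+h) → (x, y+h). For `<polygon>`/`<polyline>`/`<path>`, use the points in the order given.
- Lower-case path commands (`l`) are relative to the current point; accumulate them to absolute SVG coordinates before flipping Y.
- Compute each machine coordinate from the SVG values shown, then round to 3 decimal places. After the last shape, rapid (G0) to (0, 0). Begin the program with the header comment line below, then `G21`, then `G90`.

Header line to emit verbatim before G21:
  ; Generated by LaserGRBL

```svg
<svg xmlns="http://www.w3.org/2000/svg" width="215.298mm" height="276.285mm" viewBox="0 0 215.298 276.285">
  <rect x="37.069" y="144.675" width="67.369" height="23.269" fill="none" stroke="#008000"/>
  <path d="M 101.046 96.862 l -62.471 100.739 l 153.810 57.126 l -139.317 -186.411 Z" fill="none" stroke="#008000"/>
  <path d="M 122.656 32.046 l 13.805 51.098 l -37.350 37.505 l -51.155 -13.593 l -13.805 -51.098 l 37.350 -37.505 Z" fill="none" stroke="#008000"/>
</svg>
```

viewBox `0 0 215.298 276.285` with mm width/height → 1 unit = 1 mm. Flip: y_m = 276.285 − y_svg.

**Shape 1** — `<rect>` rectangle, stroke `#008000` → cut (S893, F1678). Machine vertices: (37.069,131.610) → (104.438,131.610) → (104.438,108.341) → (37.069,108.341) → (37.069,131.610). Closed: final G1 returns to the first vertex.

**Shape 2** — `<path>` closed polygon, stroke `#008000` → cut (S893, F1678). Machine vertices: (101.046,179.423) → (38.575,78.684) → (192.385,21.558) → (53.068,207.969) → (101.046,179.423). Closed: final G1 returns to the first vertex.

**Shape 3** — `<path>` regular polygon, stroke `#008000` → cut (S893, F1678). Machine vertices: (122.656,244.239) → (136.461,193.141) → (99.111,155.636) → (47.956,169.229) → (34.151,220.327) → (71.501,257.832) → (122.656,244.239). Closed: final G1 returns to the first vertex.

; Generated by LaserGRBL
G21
G90
G0 X37.069 Y131.610
M3 S893
G1 X104.438 Y131.610 F1678
G1 X104.438 Y108.341 F1678
G1 X37.069 Y108.341 F1678
G1 X37.069 Y131.610 F1678
M5
G0 X101.046 Y179.423
M3 S893
G1 X38.575 Y78.684 F1678
G1 X192.385 Y21.558 F1678
G1 X53.068 Y207.969 F1678
G1 X101.046 Y179.423 F1678
M5
G0 X122.656 Y244.239
M3 S893
G1 X136.461 Y193.141 F1678
G1 X99.111 Y155.636 F1678
G1 X47.956 Y169.229 F1678
G1 X34.151 Y220.327 F1678
G1 X71.501 Y257.832 F1678
G1 X122.656 Y244.239 F1678
M5
G0 X0.000 Y0.000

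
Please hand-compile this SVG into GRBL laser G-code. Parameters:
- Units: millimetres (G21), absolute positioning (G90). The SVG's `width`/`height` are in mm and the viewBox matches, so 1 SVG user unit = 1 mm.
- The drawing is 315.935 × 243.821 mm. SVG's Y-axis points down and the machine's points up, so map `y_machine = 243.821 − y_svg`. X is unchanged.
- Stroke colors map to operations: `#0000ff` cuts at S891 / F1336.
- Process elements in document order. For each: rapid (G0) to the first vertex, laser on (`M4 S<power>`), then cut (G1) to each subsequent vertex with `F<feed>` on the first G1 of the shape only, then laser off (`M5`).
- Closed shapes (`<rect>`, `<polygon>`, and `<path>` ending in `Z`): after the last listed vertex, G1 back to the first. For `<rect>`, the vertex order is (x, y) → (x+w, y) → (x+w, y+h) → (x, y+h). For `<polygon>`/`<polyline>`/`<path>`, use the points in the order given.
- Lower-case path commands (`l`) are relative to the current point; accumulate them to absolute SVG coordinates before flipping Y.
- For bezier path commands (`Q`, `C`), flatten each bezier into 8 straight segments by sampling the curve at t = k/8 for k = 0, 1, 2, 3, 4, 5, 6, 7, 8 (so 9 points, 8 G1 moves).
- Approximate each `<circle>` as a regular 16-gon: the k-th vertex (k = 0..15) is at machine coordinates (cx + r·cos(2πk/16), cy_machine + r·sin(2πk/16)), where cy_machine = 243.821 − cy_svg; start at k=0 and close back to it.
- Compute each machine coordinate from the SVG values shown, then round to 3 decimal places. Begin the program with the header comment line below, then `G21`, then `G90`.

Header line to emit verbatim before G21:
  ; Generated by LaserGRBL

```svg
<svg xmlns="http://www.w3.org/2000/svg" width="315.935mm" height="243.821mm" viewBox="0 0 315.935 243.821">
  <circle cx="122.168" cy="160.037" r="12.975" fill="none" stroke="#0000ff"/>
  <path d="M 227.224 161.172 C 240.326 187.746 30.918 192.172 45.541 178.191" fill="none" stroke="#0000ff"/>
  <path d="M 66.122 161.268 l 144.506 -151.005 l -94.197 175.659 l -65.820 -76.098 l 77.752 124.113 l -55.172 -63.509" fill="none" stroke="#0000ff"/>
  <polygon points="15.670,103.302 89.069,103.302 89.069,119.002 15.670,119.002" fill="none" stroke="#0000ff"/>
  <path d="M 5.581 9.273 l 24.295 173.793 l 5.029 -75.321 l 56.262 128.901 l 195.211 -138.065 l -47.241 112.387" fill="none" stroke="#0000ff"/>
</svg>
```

; Generated by LaserGRBL
G21
G90
G0 X135.143 Y83.784
M4 S891
G1 X134.155 Y88.749 F1336
G1 X131.343 Y92.959
G1 X127.133 Y95.771
G1 X122.168 Y96.759
G1 X117.203 Y95.771
G1 X112.993 Y92.959
G1 X110.181 Y88.749
G1 X109.193 Y83.784
G1 X110.181 Y78.819
G1 X112.993 Y74.609
G1 X117.203 Y71.797
G1 X122.168 Y70.809
G1 X127.133 Y71.797
G1 X131.343 Y74.609
G1 X134.155 Y78.819
G1 X135.143 Y83.784
M5
G0 X227.224 Y82.649
M4 S891
G1 X222.579 Y73.715 F1336
G1 X202.307 Y66.813
G1 X171.640 Y61.900
G1 X135.812 Y58.931
G1 X100.055 Y57.864
G1 X69.602 Y58.654
G1 X49.687 Y61.257
G1 X45.541 Y65.630
M5
G0 X66.122 Y82.553
M4 S891
G1 X210.628 Y233.558 F1336
G1 X116.431 Y57.899
G1 X50.611 Y133.997
G1 X128.363 Y9.884
G1 X73.191 Y73.393
M5
G0 X15.670 Y140.519
M4 S891
G1 X89.069 Y140.519 F1336
G1 X89.069 Y124.819
G1 X15.670 Y124.819
G1 X15.670 Y140.519
M5
G0 X5.581 Y234.548
M4 S891
G1 X29.876 Y60.755 F1336
G1 X34.905 Y136.076
G1 X91.167 Y7.175
G1 X286.378 Y145.240
G1 X239.137 Y32.853
M5

viewBox `0 0 315.935 243.821` with mm width/height → 1 unit = 1 mm. Flip: y_m = 243.821 − y_svg.

**Shape 1** — `<circle>` circle, stroke `#0000ff` → cut (S891, F1336). Machine vertices: (135.143,83.784) → (134.155,88.749) → (131.343,92.959) → (127.133,95.771) → (122.168,96.759) → (117.203,95.771) → (112.993,92.959) → (110.181,88.749) → (109.193,83.784) → (110.181,78.819) → (112.993,74.609) → (117.203,71.797) → (122.168,70.809) → (127.133,71.797) → (131.343,74.609) → (134.155,78.819) → (135.143,83.784). Closed: final G1 returns to the first vertex.

**Shape 2** — `<path>` cubic bezier, stroke `#0000ff` → cut (S891, F1336). Control points (SVG): P0=(227.224,161.172), P1=(240.326,187.746), P2=(30.918,192.172), P3=(45.541,178.191); sampled at t=k/8. Machine vertices: (227.224,82.649) → (222.579,73.715) → (202.307,66.813) → (171.640,61.900) → (135.812,58.931) → (100.055,57.864) → (69.602,58.654) → (49.687,61.257) → (45.541,65.630). Open path.

**Shape 3** — `<path>` open polyline, stroke `#0000ff` → cut (S891, F1336). Machine vertices: (66.122,82.553) → (210.628,233.558) → (116.431,57.899) → (50.611,133.997) → (128.363,9.884) → (73.191,73.393). Open path.

**Shape 4** — `<polygon>` rectangle, stroke `#0000ff` → cut (S891, F1336). Machine vertices: (15.670,140.519) → (89.069,140.519) → (89.069,124.819) → (15.670,124.819) → (15.670,140.519). Closed: final G1 returns to the first vertex.

**Shape 5** — `<path>` open polyline, stroke `#0000ff` → cut (S891, F1336). Machine vertices: (5.581,234.548) → (29.876,60.755) → (34.905,136.076) → (91.167,7.175) → (286.378,145.240) → (239.137,32.853). Open path.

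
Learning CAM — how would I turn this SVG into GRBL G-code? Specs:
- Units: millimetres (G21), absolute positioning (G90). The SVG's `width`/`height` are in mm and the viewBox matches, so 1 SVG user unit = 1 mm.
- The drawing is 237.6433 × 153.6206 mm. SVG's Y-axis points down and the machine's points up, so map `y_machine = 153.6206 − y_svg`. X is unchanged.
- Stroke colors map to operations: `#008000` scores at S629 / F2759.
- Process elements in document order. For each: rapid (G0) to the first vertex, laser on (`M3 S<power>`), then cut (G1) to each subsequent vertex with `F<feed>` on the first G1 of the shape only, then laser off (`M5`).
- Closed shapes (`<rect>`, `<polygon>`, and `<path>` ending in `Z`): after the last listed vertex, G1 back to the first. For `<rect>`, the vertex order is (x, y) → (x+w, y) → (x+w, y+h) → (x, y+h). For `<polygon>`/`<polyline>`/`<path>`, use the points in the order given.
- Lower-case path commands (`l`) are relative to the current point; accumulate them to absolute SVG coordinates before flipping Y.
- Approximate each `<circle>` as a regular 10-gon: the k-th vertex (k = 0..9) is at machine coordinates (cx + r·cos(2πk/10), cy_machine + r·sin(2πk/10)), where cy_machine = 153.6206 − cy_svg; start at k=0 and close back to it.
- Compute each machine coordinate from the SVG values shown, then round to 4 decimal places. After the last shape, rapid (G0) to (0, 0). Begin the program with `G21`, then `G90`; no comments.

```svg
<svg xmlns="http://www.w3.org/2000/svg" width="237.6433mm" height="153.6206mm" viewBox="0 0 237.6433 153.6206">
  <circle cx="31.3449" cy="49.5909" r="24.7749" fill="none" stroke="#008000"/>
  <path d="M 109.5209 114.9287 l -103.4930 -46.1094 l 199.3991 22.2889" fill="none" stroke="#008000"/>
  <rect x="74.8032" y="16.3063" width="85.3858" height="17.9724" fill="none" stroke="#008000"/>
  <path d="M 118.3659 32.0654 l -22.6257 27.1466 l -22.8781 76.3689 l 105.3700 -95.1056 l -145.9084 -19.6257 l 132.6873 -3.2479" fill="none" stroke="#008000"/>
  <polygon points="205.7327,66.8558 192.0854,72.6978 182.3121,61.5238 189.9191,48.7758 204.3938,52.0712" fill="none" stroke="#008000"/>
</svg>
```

G21
G90
G0 X56.1198 Y104.0297
M3 S629
G1 X51.3882 Y118.5920 F2759
G1 X39.0008 Y127.5920
G1 X23.6890 Y127.5920
G1 X11.3016 Y118.5920
G1 X6.5700 Y104.0297
G1 X11.3016 Y89.4674
G1 X23.6890 Y80.4674
G1 X39.0008 Y80.4674
G1 X51.3882 Y89.4674
G1 X56.1198 Y104.0297
M5
G0 X109.5209 Y38.6919
M3 S629
G1 X6.0279 Y84.8013 F2759
G1 X205.4270 Y62.5124
M5
G0 X74.8032 Y137.3143
M3 S629
G1 X160.1890 Y137.3143 F2759
G1 X160.1890 Y119.3419
G1 X74.8032 Y119.3419
G1 X74.8032 Y137.3143
M5
G0 X118.3659 Y121.5552
M3 S629
G1 X95.7402 Y94.4086 F2759
G1 X72.8621 Y18.0397
G1 X178.2321 Y113.1453
G1 X32.3237 Y132.7710
G1 X165.0110 Y136.0189
M5
G0 X205.7327 Y86.7648
M3 S629
G1 X192.0854 Y80.9228 F2759
G1 X182.3121 Y92.0968
G1 X189.9191 Y104.8448
G1 X204.3938 Y101.5494
G1 X205.7327 Y86.7648
M5
G0 X0.0000 Y0.0000

Since the viewBox matches the mm dimensions, user units are millimetres directly. The only transform is the Y-flip y_m = 153.6206 − y_svg.

Shape 1 is a circle drawn with `<circle>`. Its stroke #008000 means score at S629, F2759. After flipping Y the toolpath is (56.1198,104.0297) → (51.3882,118.5920) → (39.0008,127.5920) → (23.6890,127.5920) → (11.3016,118.5920) → (6.5700,104.0297) → (11.3016,89.4674) → (23.6890,80.4674) → (39.0008,80.4674) → (51.3882,89.4674) → (56.1198,104.0297), returning to the start.

Shape 2 is a open polyline drawn with `<path>`. Its stroke #008000 means score at S629, F2759. After flipping Y the toolpath is (109.5209,38.6919) → (6.0279,84.8013) → (205.4270,62.5124).

Shape 3 is a rectangle drawn with `<rect>`. Its stroke #008000 means score at S629, F2759. After flipping Y the toolpath is (74.8032,137.3143) → (160.1890,137.3143) → (160.1890,119.3419) → (74.8032,119.3419) → (74.8032,137.3143), returning to the start.

Shape 4 is a open polyline drawn with `<path>`. Its stroke #008000 means score at S629, F2759. After flipping Y the toolpath is (118.3659,121.5552) → (95.7402,94.4086) → (72.8621,18.0397) → (178.2321,113.1453) → (32.3237,132.7710) → (165.0110,136.0189).

Shape 5 is a regular polygon drawn with `<polygon>`. Its stroke #008000 means score at S629, F2759. After flipping Y the toolpath is (205.7327,86.7648) → (192.0854,80.9228) → (182.3121,92.0968) → (189.9191,104.8448) → (204.3938,101.5494) → (205.7327,86.7648), returning to the start.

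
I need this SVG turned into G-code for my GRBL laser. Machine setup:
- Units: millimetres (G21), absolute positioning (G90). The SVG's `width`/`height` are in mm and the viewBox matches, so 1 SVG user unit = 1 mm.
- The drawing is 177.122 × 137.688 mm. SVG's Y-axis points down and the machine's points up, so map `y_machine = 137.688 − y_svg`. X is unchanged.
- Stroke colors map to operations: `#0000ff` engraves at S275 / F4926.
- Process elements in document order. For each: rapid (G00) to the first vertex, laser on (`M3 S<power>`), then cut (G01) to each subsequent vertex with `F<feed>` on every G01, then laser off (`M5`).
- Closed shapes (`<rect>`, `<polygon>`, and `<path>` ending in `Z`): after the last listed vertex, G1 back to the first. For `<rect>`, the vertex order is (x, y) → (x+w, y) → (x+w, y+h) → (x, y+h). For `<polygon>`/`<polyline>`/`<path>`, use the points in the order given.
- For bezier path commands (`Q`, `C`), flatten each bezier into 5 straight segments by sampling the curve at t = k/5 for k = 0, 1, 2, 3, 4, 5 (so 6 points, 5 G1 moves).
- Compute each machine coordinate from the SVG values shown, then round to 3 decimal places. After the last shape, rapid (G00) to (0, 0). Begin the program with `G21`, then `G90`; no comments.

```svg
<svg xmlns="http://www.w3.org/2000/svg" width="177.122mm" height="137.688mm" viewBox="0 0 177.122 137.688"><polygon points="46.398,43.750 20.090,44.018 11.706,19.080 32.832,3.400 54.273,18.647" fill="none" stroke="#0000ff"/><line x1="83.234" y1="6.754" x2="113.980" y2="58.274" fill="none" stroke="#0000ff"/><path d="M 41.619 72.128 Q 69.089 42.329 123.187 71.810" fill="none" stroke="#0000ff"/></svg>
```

1 u = 1 mm; y_m = 137.688 − y.

[1] `<polygon>` regular polygon, #0000ff→engrave S275 F4926: (46.398,93.938) → (20.090,93.670) → (11.706,118.608) → (32.832,134.288) → (54.273,119.041) → (46.398,93.938) (closed)

[2] `<line>` line segment, #0000ff→engrave S275 F4926: (83.234,130.934) → (113.980,79.414)

[3] `<path>` quadratic bezier, #0000ff→engrave S275 F4926: (41.619,65.560) → (53.672,75.108) → (67.855,79.914) → (84.169,79.978) → (102.613,75.299) → (123.187,65.878)

G21
G90
G00 X46.398 Y93.938
M3 S275
G01 X20.090 Y93.670 F4926
G01 X11.706 Y118.608 F4926
G01 X32.832 Y134.288 F4926
G01 X54.273 Y119.041 F4926
G01 X46.398 Y93.938 F4926
M5
G00 X83.234 Y130.934
M3 S275
G01 X113.980 Y79.414 F4926
M5
G00 X41.619 Y65.560
M3 S275
G01 X53.672 Y75.108 F4926
G01 X67.855 Y79.914 F4926
G01 X84.169 Y79.978 F4926
G01 X102.613 Y75.299 F4926
G01 X123.187 Y65.878 F4926
M5
G00 X0.000 Y0.000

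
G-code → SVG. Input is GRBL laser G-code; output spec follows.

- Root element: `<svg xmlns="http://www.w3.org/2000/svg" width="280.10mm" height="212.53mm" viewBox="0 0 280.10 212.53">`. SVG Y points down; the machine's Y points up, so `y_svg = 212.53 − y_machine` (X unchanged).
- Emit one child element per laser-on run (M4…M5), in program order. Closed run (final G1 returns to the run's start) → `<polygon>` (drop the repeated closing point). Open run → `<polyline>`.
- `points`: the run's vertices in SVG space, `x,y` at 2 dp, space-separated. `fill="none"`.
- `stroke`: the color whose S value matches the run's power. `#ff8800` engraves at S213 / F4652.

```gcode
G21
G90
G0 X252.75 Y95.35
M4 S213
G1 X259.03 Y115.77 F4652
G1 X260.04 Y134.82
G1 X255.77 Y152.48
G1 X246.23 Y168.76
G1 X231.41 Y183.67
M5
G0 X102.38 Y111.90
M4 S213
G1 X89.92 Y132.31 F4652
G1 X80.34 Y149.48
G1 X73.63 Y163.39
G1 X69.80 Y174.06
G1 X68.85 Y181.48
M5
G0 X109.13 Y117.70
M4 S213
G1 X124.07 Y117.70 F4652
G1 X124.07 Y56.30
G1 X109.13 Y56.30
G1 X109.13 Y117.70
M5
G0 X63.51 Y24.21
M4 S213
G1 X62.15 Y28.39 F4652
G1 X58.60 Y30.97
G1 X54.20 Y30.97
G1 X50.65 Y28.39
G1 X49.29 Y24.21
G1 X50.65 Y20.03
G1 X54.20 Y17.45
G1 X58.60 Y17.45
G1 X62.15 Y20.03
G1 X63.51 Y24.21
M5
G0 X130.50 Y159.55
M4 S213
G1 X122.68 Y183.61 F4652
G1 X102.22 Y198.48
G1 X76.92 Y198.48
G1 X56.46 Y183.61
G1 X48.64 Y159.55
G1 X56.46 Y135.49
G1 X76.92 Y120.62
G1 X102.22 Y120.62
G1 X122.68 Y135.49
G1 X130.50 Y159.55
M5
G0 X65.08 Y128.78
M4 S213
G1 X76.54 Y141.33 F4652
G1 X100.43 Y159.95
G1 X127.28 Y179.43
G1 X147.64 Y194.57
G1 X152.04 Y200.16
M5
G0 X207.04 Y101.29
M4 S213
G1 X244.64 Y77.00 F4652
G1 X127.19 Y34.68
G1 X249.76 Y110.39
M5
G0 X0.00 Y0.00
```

<svg xmlns="http://www.w3.org/2000/svg" width="280.10mm" height="212.53mm" viewBox="0 0 280.10 212.53">
  <polyline points="252.75,117.18 259.03,96.76 260.04,77.71 255.77,60.05 246.23,43.77 231.41,28.86" fill="none" stroke="#ff8800"/>
  <polyline points="102.38,100.63 89.92,80.22 80.34,63.05 73.63,49.14 69.80,38.47 68.85,31.05" fill="none" stroke="#ff8800"/>
  <polygon points="109.13,94.83 124.07,94.83 124.07,156.23 109.13,156.23" fill="none" stroke="#ff8800"/>
  <polygon points="63.51,188.32 62.15,184.14 58.60,181.56 54.20,181.56 50.65,184.14 49.29,188.32 50.65,192.50 54.20,195.08 58.60,195.08 62.15,192.50" fill="none" stroke="#ff8800"/>
  <polygon points="130.50,52.98 122.68,28.92 102.22,14.05 76.92,14.05 56.46,28.92 48.64,52.98 56.46,77.04 76.92,91.91 102.22,91.91 122.68,77.04" fill="none" stroke="#ff8800"/>
  <polyline points="65.08,83.75 76.54,71.20 100.43,52.58 127.28,33.10 147.64,17.96 152.04,12.37" fill="none" stroke="#ff8800"/>
  <polyline points="207.04,111.24 244.64,135.53 127.19,177.85 249.76,102.14" fill="none" stroke="#ff8800"/>
</svg>

Each laser-on run becomes one SVG element. Flip Y back into SVG space with y_svg = 212.53 − y_machine. Every run uses S213, so all elements get stroke `#ff8800` (engrave).

Run 1: The run is open, so emit a `<polyline>` with points (Y-flipped): 252.75,117.18 259.03,96.76 260.04,77.71 255.77,60.05 246.23,43.77 231.41,28.86.

Run 2: The run is open, so emit a `<polyline>` with points (Y-flipped): 102.38,100.63 89.92,80.22 80.34,63.05 73.63,49.14 69.80,38.47 68.85,31.05.

Run 3: The run returns to its start, so emit a `<polygon>` with points (Y-flipped): 109.13,94.83 124.07,94.83 124.07,156.23 109.13,156.23.

Run 4: The run returns to its start, so emit a `<polygon>` with points (Y-flipped): 63.51,188.32 62.15,184.14 58.60,181.56 54.20,181.56 50.65,184.14 49.29,188.32 50.65,192.50 54.20,195.08 58.60,195.08 62.15,192.50.

Run 5: The run returns to its start, so emit a `<polygon>` with points (Y-flipped): 130.50,52.98 122.68,28.92 102.22,14.05 76.92,14.05 56.46,28.92 48.64,52.98 56.46,77.04 76.92,91.91 102.22,91.91 122.68,77.04.

Run 6: The run is open, so emit a `<polyline>` with points (Y-flipped): 65.08,83.75 76.54,71.20 100.43,52.58 127.28,33.10 147.64,17.96 152.04,12.37.

Run 7: The run is open, so emit a `<polyline>` with points (Y-flipped): 207.04,111.24 244.64,135.53 127.19,177.85 249.76,102.14.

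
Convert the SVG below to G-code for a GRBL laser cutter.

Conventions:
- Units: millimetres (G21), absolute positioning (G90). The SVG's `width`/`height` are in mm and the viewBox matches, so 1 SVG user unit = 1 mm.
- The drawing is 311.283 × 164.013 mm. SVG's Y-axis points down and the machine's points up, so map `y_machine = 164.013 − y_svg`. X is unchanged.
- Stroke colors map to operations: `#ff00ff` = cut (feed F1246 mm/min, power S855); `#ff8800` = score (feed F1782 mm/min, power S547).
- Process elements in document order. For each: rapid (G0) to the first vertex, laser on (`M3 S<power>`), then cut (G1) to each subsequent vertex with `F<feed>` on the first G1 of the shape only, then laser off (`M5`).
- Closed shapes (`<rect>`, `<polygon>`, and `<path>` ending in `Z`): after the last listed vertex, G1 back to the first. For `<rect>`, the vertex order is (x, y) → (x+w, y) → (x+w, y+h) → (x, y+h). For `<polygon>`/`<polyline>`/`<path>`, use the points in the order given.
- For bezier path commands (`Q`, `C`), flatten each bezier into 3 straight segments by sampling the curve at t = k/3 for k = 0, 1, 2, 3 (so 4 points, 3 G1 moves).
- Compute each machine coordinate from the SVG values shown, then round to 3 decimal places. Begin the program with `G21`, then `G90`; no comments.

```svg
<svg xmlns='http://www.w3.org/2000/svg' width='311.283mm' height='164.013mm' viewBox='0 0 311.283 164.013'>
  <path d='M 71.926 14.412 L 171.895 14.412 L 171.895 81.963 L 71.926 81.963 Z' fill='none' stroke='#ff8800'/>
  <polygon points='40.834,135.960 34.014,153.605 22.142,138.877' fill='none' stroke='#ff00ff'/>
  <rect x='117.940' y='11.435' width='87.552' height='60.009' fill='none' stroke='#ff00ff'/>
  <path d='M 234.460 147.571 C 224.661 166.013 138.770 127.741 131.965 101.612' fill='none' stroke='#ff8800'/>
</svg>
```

G21
G90
G0 X71.926 Y149.601
M3 S547
G1 X171.895 Y149.601 F1782
G1 X171.895 Y82.050
G1 X71.926 Y82.050
G1 X71.926 Y149.601
M5
G0 X40.834 Y28.053
M3 S855
G1 X34.014 Y10.408 F1246
G1 X22.142 Y25.136
G1 X40.834 Y28.053
M5
G0 X117.940 Y152.578
M3 S855
G1 X205.492 Y152.578 F1246
G1 X205.492 Y92.569
G1 X117.940 Y92.569
G1 X117.940 Y152.578
M5
G0 X234.460 Y16.442
M3 S547
G1 X205.044 Y14.354 F1782
G1 X159.385 Y34.775
G1 X131.965 Y62.401
M5

viewBox `0 0 311.283 164.013` with mm width/height → 1 unit = 1 mm. Flip: y_m = 164.013 − y_svg.

**Shape 1** — `<path>` rectangle, stroke `#ff8800` → score (S547, F1782). Machine vertices: (71.926,149.601) → (171.895,149.601) → (171.895,82.050) → (71.926,82.050) → (71.926,149.601). Closed: final G1 returns to the first vertex.

**Shape 2** — `<polygon>` regular polygon, stroke `#ff00ff` → cut (S855, F1246). Machine vertices: (40.834,28.053) → (34.014,10.408) → (22.142,25.136) → (40.834,28.053). Closed: final G1 returns to the first vertex.

**Shape 3** — `<rect>` rectangle, stroke `#ff00ff` → cut (S855, F1246). Machine vertices: (117.940,152.578) → (205.492,152.578) → (205.492,92.569) → (117.940,92.569) → (117.940,152.578). Closed: final G1 returns to the first vertex.

**Shape 4** — `<path>` cubic bezier, stroke `#ff8800` → score (S547, F1782). Control points (SVG): P0=(234.460,147.571), P1=(224.661,166.013), P2=(138.770,127.741), P3=(131.965,101.612); sampled at t=k/3. Machine vertices: (234.460,16.442) → (205.044,14.354) → (159.385,34.775) → (131.965,62.401). Open path.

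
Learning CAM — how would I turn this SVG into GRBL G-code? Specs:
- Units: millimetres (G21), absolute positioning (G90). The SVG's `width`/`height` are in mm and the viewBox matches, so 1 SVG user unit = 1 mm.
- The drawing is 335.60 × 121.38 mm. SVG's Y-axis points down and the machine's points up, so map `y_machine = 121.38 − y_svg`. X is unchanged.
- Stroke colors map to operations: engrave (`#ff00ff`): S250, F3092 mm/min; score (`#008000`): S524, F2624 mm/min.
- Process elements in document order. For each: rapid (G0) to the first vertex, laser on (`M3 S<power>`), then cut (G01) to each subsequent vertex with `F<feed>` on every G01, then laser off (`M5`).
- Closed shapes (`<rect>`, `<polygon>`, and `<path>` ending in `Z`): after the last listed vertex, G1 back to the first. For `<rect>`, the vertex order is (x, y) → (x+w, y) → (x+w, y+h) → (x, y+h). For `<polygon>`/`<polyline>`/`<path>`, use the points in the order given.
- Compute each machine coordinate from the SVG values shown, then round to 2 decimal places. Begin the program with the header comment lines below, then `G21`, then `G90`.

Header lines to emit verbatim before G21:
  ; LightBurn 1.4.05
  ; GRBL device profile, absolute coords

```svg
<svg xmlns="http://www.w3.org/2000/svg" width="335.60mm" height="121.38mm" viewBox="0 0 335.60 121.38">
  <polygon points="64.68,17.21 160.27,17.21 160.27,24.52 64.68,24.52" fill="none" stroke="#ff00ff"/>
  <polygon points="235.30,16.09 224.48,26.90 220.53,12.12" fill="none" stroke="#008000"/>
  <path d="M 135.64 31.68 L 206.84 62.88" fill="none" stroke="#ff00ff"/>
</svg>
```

; LightBurn 1.4.05
; GRBL device profile, absolute coords
G21
G90
G0 X64.68 Y104.17
M3 S250
G01 X160.27 Y104.17 F3092
G01 X160.27 Y96.86 F3092
G01 X64.68 Y96.86 F3092
G01 X64.68 Y104.17 F3092
M5
G0 X235.30 Y105.29
M3 S524
G01 X224.48 Y94.48 F2624
G01 X220.53 Y109.26 F2624
G01 X235.30 Y105.29 F2624
M5
G0 X135.64 Y89.70
M3 S250
G01 X206.84 Y58.50 F3092
M5

1 u = 1 mm; y_m = 121.38 − y.

[1] `<polygon>` rectangle, #ff00ff→engrave S250 F3092: (64.68,104.17) → (160.27,104.17) → (160.27,96.86) → (64.68,96.86) → (64.68,104.17) (closed)

[2] `<polygon>` regular polygon, #008000→score S524 F2624: (235.30,105.29) → (224.48,94.48) → (220.53,109.26) → (235.30,105.29) (closed)

[3] `<path>` line segment, #ff00ff→engrave S250 F3092: (135.64,89.70) → (206.84,58.50)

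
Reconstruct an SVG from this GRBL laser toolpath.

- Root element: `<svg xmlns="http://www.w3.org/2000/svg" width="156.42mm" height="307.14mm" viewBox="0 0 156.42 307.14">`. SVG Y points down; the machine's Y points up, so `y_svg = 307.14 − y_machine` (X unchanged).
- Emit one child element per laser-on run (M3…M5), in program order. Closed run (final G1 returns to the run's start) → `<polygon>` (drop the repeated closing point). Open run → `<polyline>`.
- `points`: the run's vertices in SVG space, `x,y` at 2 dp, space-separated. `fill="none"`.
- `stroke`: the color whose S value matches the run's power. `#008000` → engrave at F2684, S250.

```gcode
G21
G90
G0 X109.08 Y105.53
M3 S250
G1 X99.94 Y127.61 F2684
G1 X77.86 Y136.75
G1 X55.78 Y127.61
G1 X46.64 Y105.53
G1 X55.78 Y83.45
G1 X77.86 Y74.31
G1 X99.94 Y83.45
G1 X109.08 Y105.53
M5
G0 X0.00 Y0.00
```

<svg xmlns="http://www.w3.org/2000/svg" width="156.42mm" height="307.14mm" viewBox="0 0 156.42 307.14">
  <polygon points="109.08,201.61 99.94,179.53 77.86,170.39 55.78,179.53 46.64,201.61 55.78,223.69 77.86,232.83 99.94,223.69" fill="none" stroke="#008000"/>
</svg>

Each laser-on run becomes one SVG element. Flip Y back into SVG space with y_svg = 307.14 − y_machine. Every run uses S250, so all elements get stroke `#008000` (engrave).

Run 1: The run returns to its start, so emit a `<polygon>` with points (Y-flipped): 109.08,201.61 99.94,179.53 77.86,170.39 55.78,179.53 46.64,201.61 55.78,223.69 77.86,232.83 99.94,223.69.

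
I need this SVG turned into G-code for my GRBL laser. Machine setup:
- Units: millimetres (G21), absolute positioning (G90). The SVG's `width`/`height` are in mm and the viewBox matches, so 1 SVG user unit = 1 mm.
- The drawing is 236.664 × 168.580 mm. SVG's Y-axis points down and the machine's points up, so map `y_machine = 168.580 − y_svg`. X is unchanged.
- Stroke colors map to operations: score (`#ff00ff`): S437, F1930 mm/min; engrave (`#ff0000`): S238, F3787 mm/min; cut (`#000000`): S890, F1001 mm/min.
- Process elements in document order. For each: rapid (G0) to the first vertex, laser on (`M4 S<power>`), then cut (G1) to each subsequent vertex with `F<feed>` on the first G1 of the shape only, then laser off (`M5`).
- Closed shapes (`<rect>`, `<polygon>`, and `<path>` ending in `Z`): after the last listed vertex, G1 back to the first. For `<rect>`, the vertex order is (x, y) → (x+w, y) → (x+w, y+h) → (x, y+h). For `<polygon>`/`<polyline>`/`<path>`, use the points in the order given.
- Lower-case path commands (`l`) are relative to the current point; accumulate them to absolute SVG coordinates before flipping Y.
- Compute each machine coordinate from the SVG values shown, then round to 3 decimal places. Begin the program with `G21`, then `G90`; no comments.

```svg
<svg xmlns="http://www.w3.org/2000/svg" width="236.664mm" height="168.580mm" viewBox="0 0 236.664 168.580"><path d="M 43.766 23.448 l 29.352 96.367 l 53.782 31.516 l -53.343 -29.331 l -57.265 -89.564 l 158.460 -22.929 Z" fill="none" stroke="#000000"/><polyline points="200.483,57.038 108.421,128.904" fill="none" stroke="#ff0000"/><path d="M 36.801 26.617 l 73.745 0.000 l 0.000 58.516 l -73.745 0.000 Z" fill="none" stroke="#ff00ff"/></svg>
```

1 u = 1 mm; y_m = 168.580 − y.

[1] `<path>` closed polygon, #000000→cut S890 F1001: (43.766,145.132) → (73.118,48.765) → (126.900,17.249) → (73.557,46.580) → (16.292,136.144) → (174.752,159.073) → (43.766,145.132) (closed)

[2] `<polyline>` line segment, #ff0000→engrave S238 F3787: (200.483,111.542) → (108.421,39.676)

[3] `<path>` rectangle, #ff00ff→score S437 F1930: (36.801,141.963) → (110.546,141.963) → (110.546,83.447) → (36.801,83.447) → (36.801,141.963) (closed)

G21
G90
G0 X43.766 Y145.132
M4 S890
G1 X73.118 Y48.765 F1001
G1 X126.900 Y17.249
G1 X73.557 Y46.580
G1 X16.292 Y136.144
G1 X174.752 Y159.073
G1 X43.766 Y145.132
M5
G0 X200.483 Y111.542
M4 S238
G1 X108.421 Y39.676 F3787
M5
G0 X36.801 Y141.963
M4 S437
G1 X110.546 Y141.963 F1930
G1 X110.546 Y83.447
G1 X36.801 Y83.447
G1 X36.801 Y141.963
M5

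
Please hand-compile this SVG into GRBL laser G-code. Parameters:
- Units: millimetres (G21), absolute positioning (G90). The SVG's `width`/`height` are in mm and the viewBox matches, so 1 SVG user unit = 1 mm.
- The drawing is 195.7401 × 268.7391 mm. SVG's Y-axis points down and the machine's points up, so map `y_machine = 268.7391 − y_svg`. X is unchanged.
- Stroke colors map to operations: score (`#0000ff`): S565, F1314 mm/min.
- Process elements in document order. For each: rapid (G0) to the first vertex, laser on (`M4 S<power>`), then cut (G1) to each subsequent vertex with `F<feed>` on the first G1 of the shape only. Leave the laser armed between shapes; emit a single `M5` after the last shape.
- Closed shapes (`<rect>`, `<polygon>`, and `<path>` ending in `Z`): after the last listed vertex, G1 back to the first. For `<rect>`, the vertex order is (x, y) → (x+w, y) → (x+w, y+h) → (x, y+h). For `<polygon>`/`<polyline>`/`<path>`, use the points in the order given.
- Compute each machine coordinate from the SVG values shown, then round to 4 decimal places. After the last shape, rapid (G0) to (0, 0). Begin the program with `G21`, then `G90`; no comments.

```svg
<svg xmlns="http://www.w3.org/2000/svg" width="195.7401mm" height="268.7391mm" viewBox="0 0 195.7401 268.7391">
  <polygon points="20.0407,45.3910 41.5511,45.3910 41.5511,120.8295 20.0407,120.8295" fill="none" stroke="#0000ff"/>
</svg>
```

1 u = 1 mm; y_m = 268.7391 − y.

[1] `<polygon>` rectangle, #0000ff→score S565 F1314: (20.0407,223.3481) → (41.5511,223.3481) → (41.5511,147.9096) → (20.0407,147.9096) → (20.0407,223.3481) (closed)

G21
G90
G0 X20.0407 Y223.3481
M4 S565
G1 X41.5511 Y223.3481 F1314
G1 X41.5511 Y147.9096
G1 X20.0407 Y147.9096
G1 X20.0407 Y223.3481
M5
G0 X0.0000 Y0.0000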